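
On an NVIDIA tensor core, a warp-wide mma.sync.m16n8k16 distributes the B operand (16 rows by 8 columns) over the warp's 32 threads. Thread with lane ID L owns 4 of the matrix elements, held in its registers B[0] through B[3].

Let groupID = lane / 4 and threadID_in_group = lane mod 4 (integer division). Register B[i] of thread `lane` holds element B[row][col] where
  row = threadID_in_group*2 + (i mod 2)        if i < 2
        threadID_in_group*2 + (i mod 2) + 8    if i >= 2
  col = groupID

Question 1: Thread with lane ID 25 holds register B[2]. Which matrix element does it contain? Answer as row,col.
10,6

lane 25⇒25/4=6, 25 mod 4=1
i=2  r:2·1+0+8⇒10  c:6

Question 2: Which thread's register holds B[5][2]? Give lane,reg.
10,1

c=2⇒gr=2  r=5⇒Rb=0,th=2,odd=1
L=2*4+2=10  i=0*2+1=1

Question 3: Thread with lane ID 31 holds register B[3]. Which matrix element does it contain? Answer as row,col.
lane 31: G=7 (31/4), T=3 (31%4)
i=3: r=3*2+1+8=15, c=G=7

15,7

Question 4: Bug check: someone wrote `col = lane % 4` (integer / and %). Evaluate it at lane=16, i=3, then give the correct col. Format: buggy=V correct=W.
buggy=0 correct=4

`lane % 4`[16,3]⇒0
L=16⇒gr=16>>2=4, th=16&3=0
[3]⇒row 0·2+1+8=9  col gr=4
col: 0 vs 4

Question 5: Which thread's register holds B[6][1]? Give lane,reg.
7,0

c=1⇒gr=1  r=6⇒Rb=0,th=3,odd=0
L=1*4+3=7  i=0*2+0=0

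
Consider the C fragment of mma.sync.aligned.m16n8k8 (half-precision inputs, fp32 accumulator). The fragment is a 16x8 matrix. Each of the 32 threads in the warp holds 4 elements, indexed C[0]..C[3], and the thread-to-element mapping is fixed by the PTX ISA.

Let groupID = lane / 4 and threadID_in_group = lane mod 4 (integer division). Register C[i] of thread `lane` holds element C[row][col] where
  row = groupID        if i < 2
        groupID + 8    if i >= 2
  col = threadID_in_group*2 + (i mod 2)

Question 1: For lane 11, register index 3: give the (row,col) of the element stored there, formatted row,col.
lane 11⇒11/4=2, 11 mod 4=3
i=3  r:2+8⇒10  c:2·3+1⇒7

10,7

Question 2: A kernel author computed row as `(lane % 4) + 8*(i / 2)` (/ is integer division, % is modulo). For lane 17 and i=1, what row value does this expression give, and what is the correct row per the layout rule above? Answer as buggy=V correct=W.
`(lane % 4) + 8*(i / 2)`[17,1]→1
L=17→G=17>>2=4, T=17&3=1
[1]→row 4+0=4  col 1·2+1=3
row: 1 vs 4

buggy=1 correct=4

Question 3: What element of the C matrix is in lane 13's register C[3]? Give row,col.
lane 13: g=3 (13/4), t=1 (13%4)
i=3: r=3+8=11, c=1*2+1=3

11,3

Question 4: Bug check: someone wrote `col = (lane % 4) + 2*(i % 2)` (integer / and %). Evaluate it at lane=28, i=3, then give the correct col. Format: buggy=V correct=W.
buggy=2 correct=1

`(lane % 4) + 2*(i % 2)`[28,3]⇒2
lane 28⇒28/4=7, 28 mod 4=0
i=3  r:7+8⇒15  c:2·0+1⇒1
col: 2 vs 1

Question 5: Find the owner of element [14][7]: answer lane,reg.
r=14->g=6,rb=1  c=7->t=3,b0=1
L=6*4+3=27  i=1*2+1=3

27,3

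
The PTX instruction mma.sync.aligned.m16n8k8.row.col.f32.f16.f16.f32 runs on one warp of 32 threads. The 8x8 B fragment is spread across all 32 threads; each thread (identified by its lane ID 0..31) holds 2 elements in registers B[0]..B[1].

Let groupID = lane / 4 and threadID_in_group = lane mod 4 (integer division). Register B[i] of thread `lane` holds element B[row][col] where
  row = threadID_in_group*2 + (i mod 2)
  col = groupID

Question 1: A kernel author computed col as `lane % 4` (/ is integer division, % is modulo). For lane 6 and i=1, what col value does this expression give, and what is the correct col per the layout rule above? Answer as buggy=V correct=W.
buggy=2 correct=1

`lane % 4`[6,1]->2
lane 6->6/4=1, 6 mod 4=2
i=1  r:2·2+1->5  c:1
col: 2 vs 1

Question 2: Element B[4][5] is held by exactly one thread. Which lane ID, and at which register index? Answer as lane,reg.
c:5=>grp=5  r:4=>tig=2,lo=0
L=5*4+2=22  i=0=0

22,0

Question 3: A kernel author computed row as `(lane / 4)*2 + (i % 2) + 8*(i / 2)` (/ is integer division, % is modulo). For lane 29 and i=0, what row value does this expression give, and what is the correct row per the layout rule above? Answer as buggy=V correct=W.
`(lane / 4)*2 + (i % 2) + 8*(i / 2)`[29,0]⇒14
29: gr=7,th=1
[0] (1*2+0,7) = (2,7)
row: 14 vs 2

buggy=14 correct=2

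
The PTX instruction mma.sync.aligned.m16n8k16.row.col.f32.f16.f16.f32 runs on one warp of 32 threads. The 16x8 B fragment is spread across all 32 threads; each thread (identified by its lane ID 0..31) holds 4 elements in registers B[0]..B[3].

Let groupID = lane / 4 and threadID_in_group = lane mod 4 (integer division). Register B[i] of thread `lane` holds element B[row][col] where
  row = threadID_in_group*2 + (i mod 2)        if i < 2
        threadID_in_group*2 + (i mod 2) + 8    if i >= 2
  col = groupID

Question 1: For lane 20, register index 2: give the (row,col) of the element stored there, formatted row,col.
8,5

L=20→G=20>>2=5, T=20&3=0
[2]→row 0·2+0+8=8  col G=5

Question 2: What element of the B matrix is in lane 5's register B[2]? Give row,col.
5: g=1,t=1
[2] (1*2+0+8,1) = (10,1)

10,1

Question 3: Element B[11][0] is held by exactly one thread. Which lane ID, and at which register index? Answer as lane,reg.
1,3

c:0=>grp=0  r:11=>rB=1,tig=1,lo=1
L=0*4+1=1  i=1*2+1=3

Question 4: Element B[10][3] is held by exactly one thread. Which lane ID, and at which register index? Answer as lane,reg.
13,2

c=3⇒gr=3  r=10⇒Rb=1,th=1,odd=0
L=3*4+1=13  i=1*2+0=2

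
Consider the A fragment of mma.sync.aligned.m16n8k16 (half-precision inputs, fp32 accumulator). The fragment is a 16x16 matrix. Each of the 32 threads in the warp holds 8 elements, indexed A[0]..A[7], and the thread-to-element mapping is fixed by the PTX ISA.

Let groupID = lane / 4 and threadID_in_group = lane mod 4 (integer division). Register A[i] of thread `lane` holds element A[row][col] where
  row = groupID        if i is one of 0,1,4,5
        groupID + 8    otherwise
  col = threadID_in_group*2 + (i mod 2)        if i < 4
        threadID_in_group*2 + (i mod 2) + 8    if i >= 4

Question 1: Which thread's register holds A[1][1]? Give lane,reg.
r=1⇒gr=1,Rb=0  c=1⇒Cb=0,th=0,odd=1
L=1*4+0=4  i=0*4+0*2+1=1

4,1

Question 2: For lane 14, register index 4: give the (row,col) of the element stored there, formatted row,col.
3,12

lane 14: G=3 (14/4), T=2 (14%4)
i=4: r=3+0=3, c=2*2+0+8=12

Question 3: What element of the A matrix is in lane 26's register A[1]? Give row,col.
L=26⇒gr=26>>2=6, th=26&3=2
[1]⇒row 6+0=6  col 2·2+1+0=5

6,5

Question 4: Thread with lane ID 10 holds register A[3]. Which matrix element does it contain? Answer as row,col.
lane 10: gid=2 (10/4), tid=2 (10%4)
i=3: r=2+8=10, c=2*2+1+0=5

10,5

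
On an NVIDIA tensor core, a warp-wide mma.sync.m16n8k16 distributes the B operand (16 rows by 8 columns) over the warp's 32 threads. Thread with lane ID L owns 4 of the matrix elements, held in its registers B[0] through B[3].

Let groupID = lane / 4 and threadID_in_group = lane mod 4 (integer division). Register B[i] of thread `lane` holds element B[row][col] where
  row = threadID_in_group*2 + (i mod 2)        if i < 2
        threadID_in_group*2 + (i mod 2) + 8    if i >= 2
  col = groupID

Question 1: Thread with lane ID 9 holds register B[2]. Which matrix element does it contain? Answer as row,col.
L=9→G=9>>2=2, T=9&3=1
[2]→row 1·2+0+8=10  col G=2

10,2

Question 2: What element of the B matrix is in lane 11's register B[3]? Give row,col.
15,2

L=11=>grp=11>>2=2, tig=11&3=3
[3]=>row 3·2+1+8=15  col grp=2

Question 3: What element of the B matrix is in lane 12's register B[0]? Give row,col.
L=12⇒gr=12>>2=3, th=12&3=0
[0]⇒row 0·2+0+0=0  col gr=3

0,3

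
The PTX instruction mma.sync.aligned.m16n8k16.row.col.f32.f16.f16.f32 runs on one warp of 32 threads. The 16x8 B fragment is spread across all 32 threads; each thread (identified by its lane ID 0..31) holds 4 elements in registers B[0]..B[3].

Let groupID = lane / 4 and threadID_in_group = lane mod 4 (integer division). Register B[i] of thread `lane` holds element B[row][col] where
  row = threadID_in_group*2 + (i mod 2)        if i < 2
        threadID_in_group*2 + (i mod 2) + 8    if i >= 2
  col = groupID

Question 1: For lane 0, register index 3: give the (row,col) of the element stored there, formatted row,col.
9,0

L=0=>grp=0>>2=0, tig=0&3=0
[3]=>row 0·2+1+8=9  col grp=0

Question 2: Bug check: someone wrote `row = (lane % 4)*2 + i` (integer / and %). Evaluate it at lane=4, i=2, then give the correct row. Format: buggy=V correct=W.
buggy=2 correct=8

`(lane % 4)*2 + i`[4,2]⇒2
lane 4: gr=1 (4/4), th=0 (4%4)
i=2: r=0*2+0+8=8, c=gr=1
row: 2 vs 8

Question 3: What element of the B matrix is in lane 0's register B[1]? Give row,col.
0: g=0,t=0
[1] (0*2+1+0,0) = (1,0)

1,0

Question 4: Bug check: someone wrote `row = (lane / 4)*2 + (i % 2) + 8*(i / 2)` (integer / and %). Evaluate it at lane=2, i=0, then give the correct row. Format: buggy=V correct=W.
`(lane / 4)*2 + (i % 2) + 8*(i / 2)`[2,0]→0
2: G=0,T=2
[0] (2*2+0+0,0) = (4,0)
row: 0 vs 4

buggy=0 correct=4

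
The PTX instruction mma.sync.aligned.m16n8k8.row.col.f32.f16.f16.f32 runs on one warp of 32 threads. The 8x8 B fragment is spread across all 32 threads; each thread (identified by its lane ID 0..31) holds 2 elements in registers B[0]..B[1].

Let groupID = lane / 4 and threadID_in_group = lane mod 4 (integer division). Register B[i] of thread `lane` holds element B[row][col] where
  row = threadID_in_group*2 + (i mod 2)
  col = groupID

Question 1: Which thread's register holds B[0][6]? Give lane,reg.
24,0

c: 6->gid=6  r: 0->tid=0,i&1=0
L=6*4+0=24  i=0=0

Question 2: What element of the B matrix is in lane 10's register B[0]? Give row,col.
lane 10: g=2 (10/4), t=2 (10%4)
i=0: r=2*2+0=4, c=g=2

4,2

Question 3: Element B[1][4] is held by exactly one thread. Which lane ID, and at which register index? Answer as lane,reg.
c:4=>grp=4  r:1=>tig=0,lo=1
L=4*4+0=16  i=1=1

16,1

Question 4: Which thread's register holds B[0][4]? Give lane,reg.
16,0

c=4->g=4  r=0->t=0,b0=0
L=4*4+0=16  i=0=0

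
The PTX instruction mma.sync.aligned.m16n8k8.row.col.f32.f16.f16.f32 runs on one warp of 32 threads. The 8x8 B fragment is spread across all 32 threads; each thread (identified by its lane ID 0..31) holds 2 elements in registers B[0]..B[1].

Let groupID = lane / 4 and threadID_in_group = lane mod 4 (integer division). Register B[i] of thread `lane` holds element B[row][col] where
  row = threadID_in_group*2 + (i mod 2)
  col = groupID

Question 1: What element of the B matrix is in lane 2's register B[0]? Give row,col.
lane 2: gid=0 (2/4), tid=2 (2%4)
i=0: r=2*2+0=4, c=gid=0

4,0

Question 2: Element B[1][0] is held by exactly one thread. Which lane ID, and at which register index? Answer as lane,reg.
c:0=>grp=0  r:1=>tig=0,lo=1
L=0*4+0=0  i=1=1

0,1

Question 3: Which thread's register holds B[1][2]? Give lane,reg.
8,1

c=2⇒gr=2  r=1⇒th=0,odd=1
L=2*4+0=8  i=1=1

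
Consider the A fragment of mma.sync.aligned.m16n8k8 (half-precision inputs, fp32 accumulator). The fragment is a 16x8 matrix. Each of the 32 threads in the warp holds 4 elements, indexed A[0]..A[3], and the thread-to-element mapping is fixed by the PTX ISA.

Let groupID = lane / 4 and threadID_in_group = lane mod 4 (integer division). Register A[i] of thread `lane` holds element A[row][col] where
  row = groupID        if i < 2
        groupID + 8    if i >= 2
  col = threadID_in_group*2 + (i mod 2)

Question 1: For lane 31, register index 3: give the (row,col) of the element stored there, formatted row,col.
15,7

lane 31: gid=7 (31/4), tid=3 (31%4)
i=3: r=7+8=15, c=3*2+1=7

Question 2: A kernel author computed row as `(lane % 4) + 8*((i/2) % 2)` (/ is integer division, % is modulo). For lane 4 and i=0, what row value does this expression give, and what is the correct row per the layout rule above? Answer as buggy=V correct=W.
`(lane % 4) + 8*((i/2) % 2)`[4,0]->0
4: gid=1,tid=0
[0] (1+0,0*2+0) = (1,0)
row: 0 vs 1

buggy=0 correct=1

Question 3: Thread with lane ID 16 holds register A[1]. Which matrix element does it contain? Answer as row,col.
4,1

L=16->g=16>>2=4, t=16&3=0
[1]->row 4+0=4  col 0·2+1=1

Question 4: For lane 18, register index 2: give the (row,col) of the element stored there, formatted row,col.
12,4

lane 18->18/4=4, 18 mod 4=2
i=2  r:4+8->12  c:2·2+0->4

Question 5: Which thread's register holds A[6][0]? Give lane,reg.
r=6->g=6,rb=0  c=0->t=0,b0=0
L=6*4+0=24  i=0*2+0=0

24,0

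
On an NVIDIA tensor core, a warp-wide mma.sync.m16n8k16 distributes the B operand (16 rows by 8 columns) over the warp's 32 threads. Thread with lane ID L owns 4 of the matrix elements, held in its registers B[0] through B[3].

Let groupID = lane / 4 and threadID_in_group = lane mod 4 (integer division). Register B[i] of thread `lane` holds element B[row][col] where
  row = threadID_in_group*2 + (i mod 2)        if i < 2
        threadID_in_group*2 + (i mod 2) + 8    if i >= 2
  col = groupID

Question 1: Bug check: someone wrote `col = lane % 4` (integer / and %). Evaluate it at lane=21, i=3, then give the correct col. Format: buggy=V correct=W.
buggy=1 correct=5

`lane % 4`[21,3]->1
21: gid=5,tid=1
[3] (1*2+1+8,5) = (11,5)
col: 1 vs 5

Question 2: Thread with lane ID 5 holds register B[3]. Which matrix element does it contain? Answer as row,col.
lane 5⇒5/4=1, 5 mod 4=1
i=3  r:2·1+1+8⇒11  c:1

11,1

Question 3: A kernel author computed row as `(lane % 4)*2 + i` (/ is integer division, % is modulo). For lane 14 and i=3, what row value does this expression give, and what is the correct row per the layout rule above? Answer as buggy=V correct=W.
buggy=7 correct=13

`(lane % 4)*2 + i`[14,3]→7
14: G=3,T=2
[3] (2*2+1+8,3) = (13,3)
row: 7 vs 13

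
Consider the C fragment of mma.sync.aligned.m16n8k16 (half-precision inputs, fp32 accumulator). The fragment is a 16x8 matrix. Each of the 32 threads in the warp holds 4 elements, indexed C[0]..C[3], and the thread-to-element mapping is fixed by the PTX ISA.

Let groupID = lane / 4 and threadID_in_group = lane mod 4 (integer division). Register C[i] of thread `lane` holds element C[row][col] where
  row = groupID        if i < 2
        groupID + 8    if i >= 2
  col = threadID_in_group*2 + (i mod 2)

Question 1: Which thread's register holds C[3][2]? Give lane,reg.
13,0

r=3->g=3,rb=0  c=2->t=1,b0=0
L=3*4+1=13  i=0*2+0=0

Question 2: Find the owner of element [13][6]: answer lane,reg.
r=13⇒gr=5,Rb=1  c=6⇒th=3,odd=0
L=5*4+3=23  i=1*2+0=2

23,2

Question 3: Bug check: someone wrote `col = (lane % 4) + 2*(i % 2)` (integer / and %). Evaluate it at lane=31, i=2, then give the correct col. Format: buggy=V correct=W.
buggy=3 correct=6

`(lane % 4) + 2*(i % 2)`[31,2]→3
lane 31→31/4=7, 31 mod 4=3
i=2  r:7+8→15  c:2·3+0→6
col: 3 vs 6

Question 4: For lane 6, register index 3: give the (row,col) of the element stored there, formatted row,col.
9,5

lane 6: g=1 (6/4), t=2 (6%4)
i=3: r=1+8=9, c=2*2+1=5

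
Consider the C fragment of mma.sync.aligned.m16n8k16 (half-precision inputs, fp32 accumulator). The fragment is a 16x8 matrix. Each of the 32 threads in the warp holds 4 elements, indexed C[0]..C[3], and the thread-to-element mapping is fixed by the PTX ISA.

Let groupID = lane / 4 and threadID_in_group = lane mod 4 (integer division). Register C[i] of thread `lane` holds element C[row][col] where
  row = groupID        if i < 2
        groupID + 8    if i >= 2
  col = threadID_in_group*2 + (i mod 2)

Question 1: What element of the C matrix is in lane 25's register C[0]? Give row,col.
6,2

lane 25→25/4=6, 25 mod 4=1
i=0  r:6+0→6  c:2·1+0→2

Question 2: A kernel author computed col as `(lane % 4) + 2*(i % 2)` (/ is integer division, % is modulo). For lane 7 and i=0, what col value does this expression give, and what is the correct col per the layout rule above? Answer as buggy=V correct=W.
`(lane % 4) + 2*(i % 2)`[7,0]=>3
lane 7: grp=1 (7/4), tig=3 (7%4)
i=0: r=1+0=1, c=3*2+0=6
col: 3 vs 6

buggy=3 correct=6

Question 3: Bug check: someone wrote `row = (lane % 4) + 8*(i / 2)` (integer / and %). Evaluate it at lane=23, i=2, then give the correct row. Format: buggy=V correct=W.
buggy=11 correct=13

`(lane % 4) + 8*(i / 2)`[23,2]=>11
L=23=>grp=23>>2=5, tig=23&3=3
[2]=>row 5+8=13  col 3·2+0=6
row: 11 vs 13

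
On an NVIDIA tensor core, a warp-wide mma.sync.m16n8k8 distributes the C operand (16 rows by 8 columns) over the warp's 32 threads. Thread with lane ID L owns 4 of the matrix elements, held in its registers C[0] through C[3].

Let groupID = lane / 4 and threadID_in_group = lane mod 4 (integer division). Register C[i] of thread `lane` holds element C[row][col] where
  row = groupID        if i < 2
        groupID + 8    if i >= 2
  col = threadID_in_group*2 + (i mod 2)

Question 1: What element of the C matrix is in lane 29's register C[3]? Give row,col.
15,3

lane 29: gid=7 (29/4), tid=1 (29%4)
i=3: r=7+8=15, c=1*2+1=3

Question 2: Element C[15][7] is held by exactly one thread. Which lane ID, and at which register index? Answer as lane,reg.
r: 15->gid=7,r8=1  c: 7->tid=3,i&1=1
L=7*4+3=31  i=1*2+1=3

31,3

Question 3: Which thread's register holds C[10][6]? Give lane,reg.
r=10->g=2,rb=1  c=6->t=3,b0=0
L=2*4+3=11  i=1*2+0=2

11,2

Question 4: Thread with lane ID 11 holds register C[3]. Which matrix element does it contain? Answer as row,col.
10,7

L=11→G=11>>2=2, T=11&3=3
[3]→row 2+8=10  col 3·2+1=7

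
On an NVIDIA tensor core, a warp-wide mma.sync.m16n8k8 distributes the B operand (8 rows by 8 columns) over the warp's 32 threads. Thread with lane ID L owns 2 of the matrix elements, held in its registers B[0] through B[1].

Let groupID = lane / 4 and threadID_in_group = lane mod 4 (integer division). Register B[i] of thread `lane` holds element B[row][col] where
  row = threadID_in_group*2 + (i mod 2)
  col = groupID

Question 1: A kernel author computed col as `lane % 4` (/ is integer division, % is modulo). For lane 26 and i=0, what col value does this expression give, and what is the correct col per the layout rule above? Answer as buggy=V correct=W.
`lane % 4`[26,0]->2
lane 26: g=6 (26/4), t=2 (26%4)
i=0: r=2*2+0=4, c=g=6
col: 2 vs 6

buggy=2 correct=6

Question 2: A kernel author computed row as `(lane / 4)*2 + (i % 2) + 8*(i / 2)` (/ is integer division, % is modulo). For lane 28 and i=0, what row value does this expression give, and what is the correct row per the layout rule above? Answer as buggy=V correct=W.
buggy=14 correct=0

`(lane / 4)*2 + (i % 2) + 8*(i / 2)`[28,0]=>14
L=28=>grp=28>>2=7, tig=28&3=0
[0]=>row 0·2+0=0  col grp=7
row: 14 vs 0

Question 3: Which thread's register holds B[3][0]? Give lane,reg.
1,1

c: 0->gid=0  r: 3->tid=1,i&1=1
L=0*4+1=1  i=1=1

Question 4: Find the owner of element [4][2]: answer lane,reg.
c: 2->gid=2  r: 4->tid=2,i&1=0
L=2*4+2=10  i=0=0

10,0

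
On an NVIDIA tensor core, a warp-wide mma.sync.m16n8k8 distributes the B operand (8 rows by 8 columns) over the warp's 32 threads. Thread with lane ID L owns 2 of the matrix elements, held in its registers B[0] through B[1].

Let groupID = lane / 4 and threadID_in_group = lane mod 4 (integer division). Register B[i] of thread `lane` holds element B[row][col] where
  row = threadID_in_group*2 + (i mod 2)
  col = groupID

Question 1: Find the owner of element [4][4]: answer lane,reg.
c: 4->gid=4  r: 4->tid=2,i&1=0
L=4*4+2=18  i=0=0

18,0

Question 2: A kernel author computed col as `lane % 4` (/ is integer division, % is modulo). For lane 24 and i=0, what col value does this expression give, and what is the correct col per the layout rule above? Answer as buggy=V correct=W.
buggy=0 correct=6

`lane % 4`[24,0]→0
lane 24→24/4=6, 24 mod 4=0
i=0  r:2·0+0→0  c:6
col: 0 vs 6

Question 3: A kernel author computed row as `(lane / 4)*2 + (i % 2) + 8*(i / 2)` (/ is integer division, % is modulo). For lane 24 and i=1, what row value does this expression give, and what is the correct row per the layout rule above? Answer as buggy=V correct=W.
buggy=13 correct=1

`(lane / 4)*2 + (i % 2) + 8*(i / 2)`[24,1]->13
lane 24->24/4=6, 24 mod 4=0
i=1  r:2·0+1->1  c:6
row: 13 vs 1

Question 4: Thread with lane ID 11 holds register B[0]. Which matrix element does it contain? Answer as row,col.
6,2

lane 11: g=2 (11/4), t=3 (11%4)
i=0: r=3*2+0=6, c=g=2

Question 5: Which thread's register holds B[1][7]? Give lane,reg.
c=7⇒gr=7  r=1⇒th=0,odd=1
L=7*4+0=28  i=1=1

28,1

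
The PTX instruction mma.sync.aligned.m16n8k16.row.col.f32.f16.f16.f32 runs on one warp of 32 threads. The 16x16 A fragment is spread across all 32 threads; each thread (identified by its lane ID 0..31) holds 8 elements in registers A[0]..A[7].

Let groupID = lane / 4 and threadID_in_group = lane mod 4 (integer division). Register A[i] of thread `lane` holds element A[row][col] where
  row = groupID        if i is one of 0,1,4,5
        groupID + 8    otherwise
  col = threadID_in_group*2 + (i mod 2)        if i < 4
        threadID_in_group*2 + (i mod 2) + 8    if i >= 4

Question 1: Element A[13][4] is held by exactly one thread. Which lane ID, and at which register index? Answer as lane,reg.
r=13→G=5,rhi=1  c=4→chi=0,T=2,p=0
L=5*4+2=22  i=0*4+1*2+0=2

22,2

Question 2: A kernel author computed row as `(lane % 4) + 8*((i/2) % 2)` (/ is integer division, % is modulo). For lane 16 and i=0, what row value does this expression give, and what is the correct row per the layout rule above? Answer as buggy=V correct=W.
`(lane % 4) + 8*((i/2) % 2)`[16,0]->0
lane 16: gid=4 (16/4), tid=0 (16%4)
i=0: r=4+0=4, c=0*2+0+0=0
row: 0 vs 4

buggy=0 correct=4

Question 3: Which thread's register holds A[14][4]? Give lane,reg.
r=14⇒gr=6,Rb=1  c=4⇒Cb=0,th=2,odd=0
L=6*4+2=26  i=0*4+1*2+0=2

26,2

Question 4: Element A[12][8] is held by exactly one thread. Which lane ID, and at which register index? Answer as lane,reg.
16,6

r: 12->gid=4,r8=1  c: 8->c8=1,tid=0,i&1=0
L=4*4+0=16  i=1*4+1*2+0=6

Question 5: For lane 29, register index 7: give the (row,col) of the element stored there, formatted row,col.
29: grp=7,tig=1
[7] (7+8,1*2+1+8) = (15,11)

15,11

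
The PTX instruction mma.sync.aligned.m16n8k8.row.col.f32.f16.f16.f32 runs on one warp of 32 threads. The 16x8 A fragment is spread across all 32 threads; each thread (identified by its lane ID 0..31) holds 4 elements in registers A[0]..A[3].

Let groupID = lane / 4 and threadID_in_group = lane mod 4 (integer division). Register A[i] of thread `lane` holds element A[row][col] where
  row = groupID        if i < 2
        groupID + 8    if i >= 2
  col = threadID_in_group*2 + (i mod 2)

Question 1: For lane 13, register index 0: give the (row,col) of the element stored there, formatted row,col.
lane 13=>13/4=3, 13 mod 4=1
i=0  r:3+0=>3  c:2·1+0=>2

3,2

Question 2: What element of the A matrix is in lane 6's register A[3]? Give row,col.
lane 6->6/4=1, 6 mod 4=2
i=3  r:1+8->9  c:2·2+1->5

9,5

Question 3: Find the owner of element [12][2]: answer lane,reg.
r: 12->gid=4,r8=1  c: 2->tid=1,i&1=0
L=4*4+1=17  i=1*2+0=2

17,2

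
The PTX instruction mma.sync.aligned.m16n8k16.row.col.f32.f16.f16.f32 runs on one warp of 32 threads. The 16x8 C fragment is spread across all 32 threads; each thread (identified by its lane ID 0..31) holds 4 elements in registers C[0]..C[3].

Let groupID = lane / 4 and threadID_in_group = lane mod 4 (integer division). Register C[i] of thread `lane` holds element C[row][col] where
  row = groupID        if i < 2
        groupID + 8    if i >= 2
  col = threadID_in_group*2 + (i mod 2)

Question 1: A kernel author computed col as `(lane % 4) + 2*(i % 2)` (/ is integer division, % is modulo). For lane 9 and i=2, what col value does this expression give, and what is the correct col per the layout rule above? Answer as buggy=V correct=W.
buggy=1 correct=2

`(lane % 4) + 2*(i % 2)`[9,2]->1
9: gid=2,tid=1
[2] (2+8,1*2+0) = (10,2)
col: 1 vs 2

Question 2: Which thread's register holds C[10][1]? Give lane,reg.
r: 10->gid=2,r8=1  c: 1->tid=0,i&1=1
L=2*4+0=8  i=1*2+1=3

8,3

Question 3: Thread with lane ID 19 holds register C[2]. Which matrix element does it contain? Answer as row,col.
12,6

lane 19: G=4 (19/4), T=3 (19%4)
i=2: r=4+8=12, c=3*2+0=6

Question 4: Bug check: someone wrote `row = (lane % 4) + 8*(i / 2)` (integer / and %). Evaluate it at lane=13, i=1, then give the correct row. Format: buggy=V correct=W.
buggy=1 correct=3

`(lane % 4) + 8*(i / 2)`[13,1]->1
13: g=3,t=1
[1] (3+0,1*2+1) = (3,3)
row: 1 vs 3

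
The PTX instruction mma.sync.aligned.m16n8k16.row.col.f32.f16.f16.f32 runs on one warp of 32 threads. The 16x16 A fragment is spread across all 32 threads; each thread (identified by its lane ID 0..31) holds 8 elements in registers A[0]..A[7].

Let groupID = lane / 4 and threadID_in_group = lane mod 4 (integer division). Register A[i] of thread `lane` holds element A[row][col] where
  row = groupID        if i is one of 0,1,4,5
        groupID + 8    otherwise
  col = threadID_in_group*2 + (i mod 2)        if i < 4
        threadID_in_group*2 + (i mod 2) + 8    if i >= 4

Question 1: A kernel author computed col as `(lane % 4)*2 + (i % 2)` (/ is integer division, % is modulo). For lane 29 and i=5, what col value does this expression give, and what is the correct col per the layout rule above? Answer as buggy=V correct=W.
`(lane % 4)*2 + (i % 2)`[29,5]->3
29: gid=7,tid=1
[5] (7+0,1*2+1+8) = (7,11)
col: 3 vs 11

buggy=3 correct=11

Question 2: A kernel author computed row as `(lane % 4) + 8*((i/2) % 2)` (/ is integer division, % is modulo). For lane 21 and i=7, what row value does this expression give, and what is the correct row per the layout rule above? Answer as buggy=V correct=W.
`(lane % 4) + 8*((i/2) % 2)`[21,7]⇒9
L=21⇒gr=21>>2=5, th=21&3=1
[7]⇒row 5+8=13  col 1·2+1+8=11
row: 9 vs 13

buggy=9 correct=13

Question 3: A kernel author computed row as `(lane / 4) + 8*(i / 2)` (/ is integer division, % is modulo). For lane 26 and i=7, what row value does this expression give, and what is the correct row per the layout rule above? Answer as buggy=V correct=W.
`(lane / 4) + 8*(i / 2)`[26,7]->30
L=26->g=26>>2=6, t=26&3=2
[7]->row 6+8=14  col 2·2+1+8=13
row: 30 vs 14

buggy=30 correct=14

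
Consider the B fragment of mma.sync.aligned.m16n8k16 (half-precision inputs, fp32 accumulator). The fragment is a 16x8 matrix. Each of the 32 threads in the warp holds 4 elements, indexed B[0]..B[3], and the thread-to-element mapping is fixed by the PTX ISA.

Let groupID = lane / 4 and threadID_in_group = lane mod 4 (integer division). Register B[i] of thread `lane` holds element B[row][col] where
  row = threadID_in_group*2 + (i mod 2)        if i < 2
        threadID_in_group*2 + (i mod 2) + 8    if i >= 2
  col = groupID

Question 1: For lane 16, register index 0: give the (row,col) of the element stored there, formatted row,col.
lane 16: gr=4 (16/4), th=0 (16%4)
i=0: r=0*2+0+0=0, c=gr=4

0,4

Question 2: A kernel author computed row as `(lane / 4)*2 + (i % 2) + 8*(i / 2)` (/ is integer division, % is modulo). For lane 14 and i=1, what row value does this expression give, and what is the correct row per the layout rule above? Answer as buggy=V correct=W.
`(lane / 4)*2 + (i % 2) + 8*(i / 2)`[14,1]⇒7
14: gr=3,th=2
[1] (2*2+1+0,3) = (5,3)
row: 7 vs 5

buggy=7 correct=5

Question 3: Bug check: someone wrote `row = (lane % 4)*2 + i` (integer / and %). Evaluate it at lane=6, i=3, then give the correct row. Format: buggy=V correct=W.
`(lane % 4)*2 + i`[6,3]=>7
lane 6=>6/4=1, 6 mod 4=2
i=3  r:2·2+1+8=>13  c:1
row: 7 vs 13

buggy=7 correct=13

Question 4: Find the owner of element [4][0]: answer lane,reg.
2,0

c: 0->gid=0  r: 4->r8=0,tid=2,i&1=0
L=0*4+2=2  i=0*2+0=0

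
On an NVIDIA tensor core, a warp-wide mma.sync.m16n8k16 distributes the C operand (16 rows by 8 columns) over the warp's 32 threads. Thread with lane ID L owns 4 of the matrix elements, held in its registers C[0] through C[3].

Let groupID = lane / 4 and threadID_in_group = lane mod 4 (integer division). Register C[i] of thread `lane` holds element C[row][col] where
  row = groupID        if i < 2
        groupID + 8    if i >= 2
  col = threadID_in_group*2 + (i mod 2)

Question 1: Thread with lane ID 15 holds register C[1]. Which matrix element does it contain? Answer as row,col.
3,7

L=15->gid=15>>2=3, tid=15&3=3
[1]->row 3+0=3  col 3·2+1=7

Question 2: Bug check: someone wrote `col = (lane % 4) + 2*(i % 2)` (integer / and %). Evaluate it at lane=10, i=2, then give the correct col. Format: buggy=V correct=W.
buggy=2 correct=4

`(lane % 4) + 2*(i % 2)`[10,2]=>2
10: grp=2,tig=2
[2] (2+8,2*2+0) = (10,4)
col: 2 vs 4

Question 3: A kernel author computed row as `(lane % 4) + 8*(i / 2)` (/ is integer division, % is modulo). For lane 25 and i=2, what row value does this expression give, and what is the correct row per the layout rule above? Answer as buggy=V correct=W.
buggy=9 correct=14

`(lane % 4) + 8*(i / 2)`[25,2]⇒9
lane 25⇒25/4=6, 25 mod 4=1
i=2  r:6+8⇒14  c:2·1+0⇒2
row: 9 vs 14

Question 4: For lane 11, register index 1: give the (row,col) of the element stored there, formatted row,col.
11: gr=2,th=3
[1] (2+0,3*2+1) = (2,7)

2,7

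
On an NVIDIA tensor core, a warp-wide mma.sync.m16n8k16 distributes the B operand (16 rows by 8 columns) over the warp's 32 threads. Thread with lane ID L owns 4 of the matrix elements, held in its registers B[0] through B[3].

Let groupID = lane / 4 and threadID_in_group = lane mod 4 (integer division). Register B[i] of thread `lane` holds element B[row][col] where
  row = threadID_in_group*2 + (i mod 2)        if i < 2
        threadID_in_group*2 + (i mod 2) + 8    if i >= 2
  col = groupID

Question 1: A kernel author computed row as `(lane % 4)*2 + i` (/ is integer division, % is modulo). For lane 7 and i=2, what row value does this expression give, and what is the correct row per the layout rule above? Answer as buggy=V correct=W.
`(lane % 4)*2 + i`[7,2]->8
L=7->g=7>>2=1, t=7&3=3
[2]->row 3·2+0+8=14  col g=1
row: 8 vs 14

buggy=8 correct=14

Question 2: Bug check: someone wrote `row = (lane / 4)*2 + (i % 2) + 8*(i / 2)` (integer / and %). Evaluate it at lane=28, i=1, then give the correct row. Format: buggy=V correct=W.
`(lane / 4)*2 + (i % 2) + 8*(i / 2)`[28,1]=>15
28: grp=7,tig=0
[1] (0*2+1+0,7) = (1,7)
row: 15 vs 1

buggy=15 correct=1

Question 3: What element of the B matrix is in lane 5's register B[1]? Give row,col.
lane 5->5/4=1, 5 mod 4=1
i=1  r:2·1+1+0->3  c:1

3,1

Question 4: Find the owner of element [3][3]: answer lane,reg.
c=3⇒gr=3  r=3⇒Rb=0,th=1,odd=1
L=3*4+1=13  i=0*2+1=1

13,1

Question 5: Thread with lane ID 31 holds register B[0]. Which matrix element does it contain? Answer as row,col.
lane 31: G=7 (31/4), T=3 (31%4)
i=0: r=3*2+0+0=6, c=G=7

6,7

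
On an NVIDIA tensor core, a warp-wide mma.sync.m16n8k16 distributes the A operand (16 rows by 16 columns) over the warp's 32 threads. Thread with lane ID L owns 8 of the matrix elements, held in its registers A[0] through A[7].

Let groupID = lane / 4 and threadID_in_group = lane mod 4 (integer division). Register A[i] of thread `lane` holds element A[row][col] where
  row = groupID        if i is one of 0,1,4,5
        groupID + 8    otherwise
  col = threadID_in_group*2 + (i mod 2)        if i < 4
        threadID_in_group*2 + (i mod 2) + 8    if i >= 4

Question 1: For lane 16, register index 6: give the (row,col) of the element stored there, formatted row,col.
12,8

L=16⇒gr=16>>2=4, th=16&3=0
[6]⇒row 4+8=12  col 0·2+0+8=8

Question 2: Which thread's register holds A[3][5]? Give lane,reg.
r: 3->gid=3,r8=0  c: 5->c8=0,tid=2,i&1=1
L=3*4+2=14  i=0*4+0*2+1=1

14,1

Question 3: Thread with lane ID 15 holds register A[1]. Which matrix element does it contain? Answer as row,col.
3,7

lane 15->15/4=3, 15 mod 4=3
i=1  r:3+0->3  c:2·3+1+0->7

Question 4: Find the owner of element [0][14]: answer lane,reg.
r=0⇒gr=0,Rb=0  c=14⇒Cb=1,th=3,odd=0
L=0*4+3=3  i=1*4+0*2+0=4

3,4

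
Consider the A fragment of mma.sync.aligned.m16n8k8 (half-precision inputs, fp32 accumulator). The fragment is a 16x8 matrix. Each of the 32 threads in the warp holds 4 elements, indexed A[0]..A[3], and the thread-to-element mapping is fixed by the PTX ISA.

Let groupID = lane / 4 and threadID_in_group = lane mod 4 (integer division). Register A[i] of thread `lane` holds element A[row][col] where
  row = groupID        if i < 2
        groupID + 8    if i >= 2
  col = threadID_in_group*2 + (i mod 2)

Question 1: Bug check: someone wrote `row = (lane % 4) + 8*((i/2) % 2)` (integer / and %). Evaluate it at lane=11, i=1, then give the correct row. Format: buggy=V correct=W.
buggy=3 correct=2

`(lane % 4) + 8*((i/2) % 2)`[11,1]→3
11: G=2,T=3
[1] (2+0,3*2+1) = (2,7)
row: 3 vs 2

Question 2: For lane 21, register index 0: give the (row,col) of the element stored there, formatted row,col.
lane 21: gid=5 (21/4), tid=1 (21%4)
i=0: r=5+0=5, c=1*2+0=2

5,2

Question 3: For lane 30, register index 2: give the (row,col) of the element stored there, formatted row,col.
L=30->gid=30>>2=7, tid=30&3=2
[2]->row 7+8=15  col 2·2+0=4

15,4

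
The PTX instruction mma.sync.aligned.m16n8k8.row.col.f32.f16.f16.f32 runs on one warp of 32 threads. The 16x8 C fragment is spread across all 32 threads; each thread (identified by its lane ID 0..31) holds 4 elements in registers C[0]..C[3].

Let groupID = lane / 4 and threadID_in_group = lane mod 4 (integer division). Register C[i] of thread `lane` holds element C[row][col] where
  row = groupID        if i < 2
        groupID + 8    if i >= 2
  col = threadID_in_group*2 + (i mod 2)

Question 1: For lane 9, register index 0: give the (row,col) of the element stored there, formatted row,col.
2,2

L=9→G=9>>2=2, T=9&3=1
[0]→row 2+0=2  col 1·2+0=2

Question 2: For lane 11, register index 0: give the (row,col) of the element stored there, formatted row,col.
11: grp=2,tig=3
[0] (2+0,3*2+0) = (2,6)

2,6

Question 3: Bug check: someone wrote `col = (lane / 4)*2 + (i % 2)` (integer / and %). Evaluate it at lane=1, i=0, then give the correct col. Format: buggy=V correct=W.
buggy=0 correct=2

`(lane / 4)*2 + (i % 2)`[1,0]⇒0
1: gr=0,th=1
[0] (0+0,1*2+0) = (0,2)
col: 0 vs 2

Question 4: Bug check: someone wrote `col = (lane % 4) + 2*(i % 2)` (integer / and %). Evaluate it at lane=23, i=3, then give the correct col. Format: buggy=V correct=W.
buggy=5 correct=7

`(lane % 4) + 2*(i % 2)`[23,3]→5
lane 23→23/4=5, 23 mod 4=3
i=3  r:5+8→13  c:2·3+1→7
col: 5 vs 7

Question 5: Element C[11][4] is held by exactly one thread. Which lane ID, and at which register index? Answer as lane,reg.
r=11->g=3,rb=1  c=4->t=2,b0=0
L=3*4+2=14  i=1*2+0=2

14,2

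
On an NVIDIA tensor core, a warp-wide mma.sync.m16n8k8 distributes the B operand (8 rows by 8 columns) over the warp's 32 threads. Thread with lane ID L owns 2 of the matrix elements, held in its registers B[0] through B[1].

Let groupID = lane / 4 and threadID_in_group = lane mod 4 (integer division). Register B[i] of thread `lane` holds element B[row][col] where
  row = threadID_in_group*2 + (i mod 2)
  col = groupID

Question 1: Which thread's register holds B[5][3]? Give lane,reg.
c=3→G=3  r=5→T=2,p=1
L=3*4+2=14  i=1=1

14,1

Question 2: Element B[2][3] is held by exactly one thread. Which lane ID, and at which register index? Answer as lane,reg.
13,0

c:3=>grp=3  r:2=>tig=1,lo=0
L=3*4+1=13  i=0=0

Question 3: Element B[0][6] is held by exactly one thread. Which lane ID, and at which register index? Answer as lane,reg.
c=6->g=6  r=0->t=0,b0=0
L=6*4+0=24  i=0=0

24,0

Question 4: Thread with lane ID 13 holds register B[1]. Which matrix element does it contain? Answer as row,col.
L=13⇒gr=13>>2=3, th=13&3=1
[1]⇒row 1·2+1=3  col gr=3

3,3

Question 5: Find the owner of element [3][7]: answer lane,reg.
c=7->g=7  r=3->t=1,b0=1
L=7*4+1=29  i=1=1

29,1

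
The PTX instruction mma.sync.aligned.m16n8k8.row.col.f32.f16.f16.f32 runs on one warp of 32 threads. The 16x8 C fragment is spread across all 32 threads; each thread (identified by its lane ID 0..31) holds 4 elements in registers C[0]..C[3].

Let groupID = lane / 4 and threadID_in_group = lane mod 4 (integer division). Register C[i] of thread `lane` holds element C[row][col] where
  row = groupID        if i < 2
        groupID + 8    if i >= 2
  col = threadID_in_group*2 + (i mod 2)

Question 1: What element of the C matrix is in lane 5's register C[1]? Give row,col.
5: gid=1,tid=1
[1] (1+0,1*2+1) = (1,3)

1,3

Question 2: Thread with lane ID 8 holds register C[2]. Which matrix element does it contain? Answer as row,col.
10,0

8: gid=2,tid=0
[2] (2+8,0*2+0) = (10,0)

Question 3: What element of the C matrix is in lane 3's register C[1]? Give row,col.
L=3⇒gr=3>>2=0, th=3&3=3
[1]⇒row 0+0=0  col 3·2+1=7

0,7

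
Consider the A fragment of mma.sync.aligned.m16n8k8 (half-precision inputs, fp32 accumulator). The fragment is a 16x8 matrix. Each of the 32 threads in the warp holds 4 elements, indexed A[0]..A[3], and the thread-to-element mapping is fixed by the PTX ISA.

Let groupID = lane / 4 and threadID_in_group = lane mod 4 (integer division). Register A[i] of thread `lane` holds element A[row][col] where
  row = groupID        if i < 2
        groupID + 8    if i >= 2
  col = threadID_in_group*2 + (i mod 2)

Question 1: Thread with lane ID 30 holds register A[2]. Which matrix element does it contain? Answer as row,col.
15,4

lane 30⇒30/4=7, 30 mod 4=2
i=2  r:7+8⇒15  c:2·2+0⇒4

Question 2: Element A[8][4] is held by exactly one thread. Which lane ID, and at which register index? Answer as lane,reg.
2,2

r:8=>grp=0,rB=1  c:4=>tig=2,lo=0
L=0*4+2=2  i=1*2+0=2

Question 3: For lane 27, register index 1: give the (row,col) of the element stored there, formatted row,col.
6,7

27: gid=6,tid=3
[1] (6+0,3*2+1) = (6,7)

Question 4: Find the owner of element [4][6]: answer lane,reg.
r=4->g=4,rb=0  c=6->t=3,b0=0
L=4*4+3=19  i=0*2+0=0

19,0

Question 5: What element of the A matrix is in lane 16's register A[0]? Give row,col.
lane 16: gr=4 (16/4), th=0 (16%4)
i=0: r=4+0=4, c=0*2+0=0

4,0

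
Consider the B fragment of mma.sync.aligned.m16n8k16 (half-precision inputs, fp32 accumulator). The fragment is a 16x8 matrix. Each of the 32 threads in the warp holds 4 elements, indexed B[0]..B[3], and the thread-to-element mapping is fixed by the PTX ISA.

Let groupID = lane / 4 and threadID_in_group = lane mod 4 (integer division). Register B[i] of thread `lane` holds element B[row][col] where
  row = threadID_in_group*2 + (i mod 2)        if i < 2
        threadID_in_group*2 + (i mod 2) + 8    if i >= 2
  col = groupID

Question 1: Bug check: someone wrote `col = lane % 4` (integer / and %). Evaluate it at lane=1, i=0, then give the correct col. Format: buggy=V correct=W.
buggy=1 correct=0

`lane % 4`[1,0]⇒1
L=1⇒gr=1>>2=0, th=1&3=1
[0]⇒row 1·2+0+0=2  col gr=0
col: 1 vs 0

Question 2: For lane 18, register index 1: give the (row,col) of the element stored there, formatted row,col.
L=18->gid=18>>2=4, tid=18&3=2
[1]->row 2·2+1+0=5  col gid=4

5,4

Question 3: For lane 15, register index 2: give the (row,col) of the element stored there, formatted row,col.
lane 15->15/4=3, 15 mod 4=3
i=2  r:2·3+0+8->14  c:3

14,3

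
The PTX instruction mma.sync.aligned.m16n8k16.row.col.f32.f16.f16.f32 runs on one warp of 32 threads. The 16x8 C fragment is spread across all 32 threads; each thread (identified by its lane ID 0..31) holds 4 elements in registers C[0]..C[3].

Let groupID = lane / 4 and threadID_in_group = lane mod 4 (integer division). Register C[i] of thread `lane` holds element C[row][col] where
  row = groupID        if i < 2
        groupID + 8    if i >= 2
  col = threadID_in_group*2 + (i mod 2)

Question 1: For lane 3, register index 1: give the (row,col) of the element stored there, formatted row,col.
3: gr=0,th=3
[1] (0+0,3*2+1) = (0,7)

0,7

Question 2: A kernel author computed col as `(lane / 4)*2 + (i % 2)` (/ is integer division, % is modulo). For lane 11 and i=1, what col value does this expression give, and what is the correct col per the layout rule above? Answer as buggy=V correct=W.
buggy=5 correct=7

`(lane / 4)*2 + (i % 2)`[11,1]->5
11: g=2,t=3
[1] (2+0,3*2+1) = (2,7)
col: 5 vs 7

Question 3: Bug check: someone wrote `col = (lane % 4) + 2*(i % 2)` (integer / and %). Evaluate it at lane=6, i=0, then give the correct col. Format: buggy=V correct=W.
buggy=2 correct=4

`(lane % 4) + 2*(i % 2)`[6,0]⇒2
L=6⇒gr=6>>2=1, th=6&3=2
[0]⇒row 1+0=1  col 2·2+0=4
col: 2 vs 4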